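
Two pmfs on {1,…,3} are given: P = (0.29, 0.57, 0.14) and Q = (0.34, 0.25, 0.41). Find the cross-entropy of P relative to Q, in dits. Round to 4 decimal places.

H(P,Q) = −Σ p·log₁₀ q.
  −0.29·log₁₀(0.34) = 0.13587
  −0.57·log₁₀(0.25) = 0.34317
  −0.14·log₁₀(0.41) = 0.05421
H(P,Q) = 0.5333 dits.

0.5333 dits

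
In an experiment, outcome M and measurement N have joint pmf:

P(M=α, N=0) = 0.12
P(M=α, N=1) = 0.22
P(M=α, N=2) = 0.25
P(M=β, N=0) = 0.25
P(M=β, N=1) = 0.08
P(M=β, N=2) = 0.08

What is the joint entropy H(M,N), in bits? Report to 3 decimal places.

2.431 bits

H(M,N) = −Σ p(x,y)·log₂ p(x,y) over all 6 cells.
  cell (α,0): −0.12·log₂0.12 = 0.3671
  cell (α,1): −0.22·log₂0.22 = 0.4806
  cell (α,2): −0.25·log₂0.25 = 0.5000
  cell (β,0): −0.25·log₂0.25 = 0.5000
  cell (β,1): −0.08·log₂0.08 = 0.2915
  cell (β,2): −0.08·log₂0.08 = 0.2915
Sum = 2.431 bits.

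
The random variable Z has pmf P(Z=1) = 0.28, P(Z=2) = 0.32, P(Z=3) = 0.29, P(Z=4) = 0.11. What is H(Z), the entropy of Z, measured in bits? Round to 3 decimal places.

1.908 bits

H(Z) = −Σ p·log₂ p.
  −(0.28)·log₂(0.28) = 0.5142
  −(0.32)·log₂(0.32) = 0.5260
  −(0.29)·log₂(0.29) = 0.5179
  −(0.11)·log₂(0.11) = 0.3503
Sum: 0.5142 + 0.5260 + 0.5179 + 0.3503 = 1.908 bits.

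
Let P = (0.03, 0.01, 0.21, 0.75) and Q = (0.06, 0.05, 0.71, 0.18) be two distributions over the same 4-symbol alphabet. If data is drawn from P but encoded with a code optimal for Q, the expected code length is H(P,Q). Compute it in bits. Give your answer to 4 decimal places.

H(P,Q) = −Σ p·log₂ q.
  −0.03·log₂(0.06) = 0.12177
  −0.01·log₂(0.05) = 0.04322
  −0.21·log₂(0.71) = 0.10376
  −0.75·log₂(0.18) = 1.85545
H(P,Q) = 2.1242 bits.

2.1242 bits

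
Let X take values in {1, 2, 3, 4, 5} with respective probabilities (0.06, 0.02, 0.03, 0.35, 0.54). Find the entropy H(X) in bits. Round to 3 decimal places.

H(X) = −Σ p·log₂ p.
  −(0.06)·log₂(0.06) = 0.2435
  −(0.02)·log₂(0.02) = 0.1129
  −(0.03)·log₂(0.03) = 0.1518
  −(0.35)·log₂(0.35) = 0.5301
  −(0.54)·log₂(0.54) = 0.4800
Sum: 0.2435 + 0.1129 + 0.1518 + 0.5301 + 0.4800 = 1.518 bits.

1.518 bits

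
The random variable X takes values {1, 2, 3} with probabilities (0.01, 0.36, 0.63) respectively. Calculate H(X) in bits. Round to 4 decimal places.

H(X) = −Σ p·log₂ p.
  −(0.01)·log₂(0.01) = 0.06644
  −(0.36)·log₂(0.36) = 0.53062
  −(0.63)·log₂(0.63) = 0.41994
Sum: 0.06644 + 0.53062 + 0.41994 = 1.0170 bits.

1.0170 bits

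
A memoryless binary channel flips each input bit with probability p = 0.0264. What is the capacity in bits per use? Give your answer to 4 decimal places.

0.8240 bits

Binary symmetric channel: C = 1 − h₂(ε) where h₂ is the binary entropy function.
h₂(0.0264) = −0.0264·log₂0.0264 − 0.9736·log₂0.9736 = 0.1760.
C = 1 − 0.1760 = 0.8240 bits per channel use.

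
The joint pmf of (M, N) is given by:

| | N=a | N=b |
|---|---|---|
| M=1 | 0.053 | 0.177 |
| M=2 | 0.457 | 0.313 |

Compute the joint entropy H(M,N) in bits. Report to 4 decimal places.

H(M,N) = −Σ p(x,y)·log₂ p(x,y) over all 4 cells.
  cell (1,a): −0.053·log₂0.053 = 0.22461
  cell (1,b): −0.177·log₂0.177 = 0.44218
  cell (2,a): −0.457·log₂0.457 = 0.51629
  cell (2,b): −0.313·log₂0.313 = 0.52451
Sum = 1.7076 bits.

1.7076 bits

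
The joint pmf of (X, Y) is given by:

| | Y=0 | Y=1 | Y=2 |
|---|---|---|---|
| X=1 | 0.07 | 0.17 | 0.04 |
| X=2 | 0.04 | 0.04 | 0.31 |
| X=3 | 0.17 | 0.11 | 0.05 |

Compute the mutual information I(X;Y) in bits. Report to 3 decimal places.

Marginals: p(X) = (0.2800, 0.3900, 0.3300), p(Y) = (0.2800, 0.3200, 0.4000).
I(X;Y) = Σ p(x,y)·log₂[p(x,y)/(p(x)p(y))].
  (1,0): 0.07·log₂(0.8929) = -0.0114
  (1,1): 0.17·log₂(1.8973) = 0.1571
  (1,2): 0.04·log₂(0.3571) = -0.0594
  (2,0): 0.04·log₂(0.3663) = -0.0580
  (2,1): 0.04·log₂(0.3205) = -0.0657
  (2,2): 0.31·log₂(1.9872) = 0.3071
  (3,0): 0.17·log₂(1.8398) = 0.1495
  (3,1): 0.11·log₂(1.0417) = 0.0065
  (3,2): 0.05·log₂(0.3788) = -0.0700
Sum = 0.356 bits.

0.356 bits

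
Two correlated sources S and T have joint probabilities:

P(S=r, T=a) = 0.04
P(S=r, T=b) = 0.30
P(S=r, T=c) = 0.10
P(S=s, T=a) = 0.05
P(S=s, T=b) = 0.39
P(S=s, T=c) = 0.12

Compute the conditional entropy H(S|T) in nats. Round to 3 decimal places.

Marginals: p(S) = (0.4400, 0.5600), p(T) = (0.0900, 0.6900, 0.2200).
H(S|T) = Σ p(T) · H(S|T=·).
  T=a: p=0.0900, H(S|T=a) = 0.6870
  T=b: p=0.6900, H(S|T=b) = 0.6846
  T=c: p=0.2200, H(S|T=c) = 0.6890
Weighted sum = 0.686 nats.

0.686 nats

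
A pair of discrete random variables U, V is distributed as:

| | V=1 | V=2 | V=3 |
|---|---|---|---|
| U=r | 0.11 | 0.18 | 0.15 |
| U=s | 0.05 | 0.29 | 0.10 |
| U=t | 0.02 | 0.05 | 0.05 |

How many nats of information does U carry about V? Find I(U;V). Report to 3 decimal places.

Marginals: p(U) = (0.4400, 0.4400, 0.1200), p(V) = (0.1800, 0.5200, 0.3000).
I(U;V) = H(U) + H(V) − H(U,V).
H(U) = 0.9769, H(V) = 1.0099, H(U,V) = 1.9529.
I(U;V) = 0.9769 + 1.0099 − 1.9529 = 0.034 nats.

0.034 nats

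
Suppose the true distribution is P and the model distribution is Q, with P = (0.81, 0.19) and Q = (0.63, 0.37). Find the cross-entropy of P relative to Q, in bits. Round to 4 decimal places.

H(P,Q) = −Σ p·log₂ q.
  −0.81·log₂(0.63) = 0.53993
  −0.19·log₂(0.37) = 0.27254
H(P,Q) = 0.8125 bits.

0.8125 bits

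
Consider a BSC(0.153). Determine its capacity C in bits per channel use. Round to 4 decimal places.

Binary symmetric channel: C = 1 − h₂(ε) where h₂ is the binary entropy function.
h₂(0.153) = −0.153·log₂0.153 − 0.847·log₂0.847 = 0.6173.
C = 1 − 0.6173 = 0.3827 bits per channel use.

0.3827 bits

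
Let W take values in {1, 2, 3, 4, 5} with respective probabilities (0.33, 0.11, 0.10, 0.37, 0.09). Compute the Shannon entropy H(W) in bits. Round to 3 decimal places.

H(W) = −Σ p·log₂ p.
  −(0.33)·log₂(0.33) = 0.5278
  −(0.11)·log₂(0.11) = 0.3503
  −(0.10)·log₂(0.10) = 0.3322
  −(0.37)·log₂(0.37) = 0.5307
  −(0.09)·log₂(0.09) = 0.3127
Sum: 0.5278 + 0.3503 + 0.3322 + 0.5307 + 0.3127 = 2.054 bits.

2.054 bits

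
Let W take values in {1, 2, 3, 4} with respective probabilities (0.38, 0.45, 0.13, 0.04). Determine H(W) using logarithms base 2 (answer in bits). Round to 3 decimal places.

H(W) = −Σ p·log₂ p.
  −(0.38)·log₂(0.38) = 0.5305
  −(0.45)·log₂(0.45) = 0.5184
  −(0.13)·log₂(0.13) = 0.3826
  −(0.04)·log₂(0.04) = 0.1858
Sum: 0.5305 + 0.5184 + 0.3826 + 0.1858 = 1.617 bits.

1.617 bits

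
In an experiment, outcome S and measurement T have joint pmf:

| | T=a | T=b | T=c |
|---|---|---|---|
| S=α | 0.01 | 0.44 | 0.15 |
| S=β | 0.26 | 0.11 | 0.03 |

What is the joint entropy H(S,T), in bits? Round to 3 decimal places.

2.005 bits

H(S,T) = −Σ p(x,y)·log₂ p(x,y) over all 6 cells.
  cell (α,a): −0.01·log₂0.01 = 0.0664
  cell (α,b): −0.44·log₂0.44 = 0.5211
  cell (α,c): −0.15·log₂0.15 = 0.4105
  cell (β,a): −0.26·log₂0.26 = 0.5053
  cell (β,b): −0.11·log₂0.11 = 0.3503
  cell (β,c): −0.03·log₂0.03 = 0.1518
Sum = 2.005 bits.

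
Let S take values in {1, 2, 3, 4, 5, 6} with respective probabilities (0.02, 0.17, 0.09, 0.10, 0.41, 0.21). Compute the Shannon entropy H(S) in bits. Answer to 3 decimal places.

2.193 bits

H(S) = −Σ p·log₂ p.
  −(0.02)·log₂(0.02) = 0.1129
  −(0.17)·log₂(0.17) = 0.4346
  −(0.09)·log₂(0.09) = 0.3127
  −(0.10)·log₂(0.10) = 0.3322
  −(0.41)·log₂(0.41) = 0.5274
  −(0.21)·log₂(0.21) = 0.4728
Sum: 0.1129 + 0.4346 + 0.3127 + 0.3322 + 0.5274 + 0.4728 = 2.193 bits.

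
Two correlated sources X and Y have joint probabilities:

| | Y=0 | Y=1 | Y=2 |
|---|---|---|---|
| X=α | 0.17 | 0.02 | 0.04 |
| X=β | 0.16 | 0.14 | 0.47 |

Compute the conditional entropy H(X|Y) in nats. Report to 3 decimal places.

Marginals: p(X) = (0.2300, 0.7700), p(Y) = (0.3300, 0.1600, 0.5100).
H(X|Y) = Σ p(Y) · H(X|Y=·).
  Y=0: p=0.3300, H(X|Y=0) = 0.6927
  Y=1: p=0.1600, H(X|Y=1) = 0.3768
  Y=2: p=0.5100, H(X|Y=2) = 0.2749
Weighted sum = 0.429 nats.

0.429 nats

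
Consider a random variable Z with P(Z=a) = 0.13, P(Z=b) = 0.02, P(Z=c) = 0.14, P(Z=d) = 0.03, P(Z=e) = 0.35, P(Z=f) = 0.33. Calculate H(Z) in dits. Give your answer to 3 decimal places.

H(Z) = −Σ p·log₁₀ p.
  −(0.13)·log₁₀(0.13) = 0.1152
  −(0.02)·log₁₀(0.02) = 0.0340
  −(0.14)·log₁₀(0.14) = 0.1195
  −(0.03)·log₁₀(0.03) = 0.0457
  −(0.35)·log₁₀(0.35) = 0.1596
  −(0.33)·log₁₀(0.33) = 0.1589
Sum: 0.1152 + 0.0340 + 0.1195 + 0.0457 + 0.1596 + 0.1589 = 0.633 dits.

0.633 dits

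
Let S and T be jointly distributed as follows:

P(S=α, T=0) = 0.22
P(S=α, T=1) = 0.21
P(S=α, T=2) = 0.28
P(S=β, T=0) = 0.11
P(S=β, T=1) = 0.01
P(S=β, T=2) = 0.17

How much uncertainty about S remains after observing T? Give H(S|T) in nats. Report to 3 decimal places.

0.549 nats

Chain rule: H(S|T) = H(S,T) − H(T).
Marginals: p(S) = (0.7100, 0.2900), p(T) = (0.3300, 0.2200, 0.4500).
H(S,T) = 1.6074 nats; H(T) = 1.0583 nats.
H(S|T) = 1.6074 − 1.0583 = 0.549 nats.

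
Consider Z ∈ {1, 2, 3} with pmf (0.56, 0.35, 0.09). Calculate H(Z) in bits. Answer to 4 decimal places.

1.3112 bits

H(Z) = −Σ p·log₂ p.
  −(0.56)·log₂(0.56) = 0.46844
  −(0.35)·log₂(0.35) = 0.53010
  −(0.09)·log₂(0.09) = 0.31265
Sum: 0.46844 + 0.53010 + 0.31265 = 1.3112 bits.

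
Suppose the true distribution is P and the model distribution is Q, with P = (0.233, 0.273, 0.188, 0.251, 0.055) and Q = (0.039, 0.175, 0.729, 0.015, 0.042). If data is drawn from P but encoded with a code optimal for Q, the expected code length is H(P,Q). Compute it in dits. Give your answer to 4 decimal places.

1.0943 dits

H(P,Q) = −Σ p·log₁₀ q.
  −0.233·log₁₀(0.039) = 0.32828
  −0.273·log₁₀(0.175) = 0.20665
  −0.188·log₁₀(0.729) = 0.02581
  −0.251·log₁₀(0.015) = 0.45780
  −0.055·log₁₀(0.042) = 0.07572
H(P,Q) = 1.0943 dits.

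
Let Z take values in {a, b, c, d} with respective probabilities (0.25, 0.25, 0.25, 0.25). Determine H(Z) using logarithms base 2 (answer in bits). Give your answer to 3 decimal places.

H(Z) = −Σ p·log₂ p.
  −(0.25)·log₂(0.25) = 0.5000
  −(0.25)·log₂(0.25) = 0.5000
  −(0.25)·log₂(0.25) = 0.5000
  −(0.25)·log₂(0.25) = 0.5000
Sum: 0.5000 + 0.5000 + 0.5000 + 0.5000 = 2.000 bits.

2.000 bits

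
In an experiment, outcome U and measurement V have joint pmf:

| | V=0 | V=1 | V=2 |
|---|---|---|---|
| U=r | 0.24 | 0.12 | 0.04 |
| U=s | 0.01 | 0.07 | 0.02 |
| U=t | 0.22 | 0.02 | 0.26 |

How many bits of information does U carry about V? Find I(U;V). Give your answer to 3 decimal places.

0.278 bits

Marginals: p(U) = (0.4000, 0.1000, 0.5000), p(V) = (0.4700, 0.2100, 0.3200).
I(U;V) = Σ p(x,y)·log₂[p(x,y)/(p(x)p(y))].
  (r,0): 0.24·log₂(1.2766) = 0.0846
  (r,1): 0.12·log₂(1.4286) = 0.0617
  (r,2): 0.04·log₂(0.3125) = -0.0671
  (s,0): 0.01·log₂(0.2128) = -0.0223
  (s,1): 0.07·log₂(3.3333) = 0.1216
  (s,2): 0.02·log₂(0.6250) = -0.0136
  (t,0): 0.22·log₂(0.9362) = -0.0209
  (t,1): 0.02·log₂(0.1905) = -0.0478
  (t,2): 0.26·log₂(1.6250) = 0.1821
Sum = 0.278 bits.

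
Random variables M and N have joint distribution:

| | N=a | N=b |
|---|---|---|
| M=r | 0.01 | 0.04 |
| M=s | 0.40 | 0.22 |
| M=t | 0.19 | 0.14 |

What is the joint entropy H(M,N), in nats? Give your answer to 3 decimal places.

H(M,N) = −Σ p(x,y)·ln p(x,y) over all 6 cells.
  cell (r,a): −0.01·ln0.01 = 0.0461
  cell (r,b): −0.04·ln0.04 = 0.1288
  cell (s,a): −0.40·ln0.40 = 0.3665
  cell (s,b): −0.22·ln0.22 = 0.3331
  cell (t,a): −0.19·ln0.19 = 0.3155
  cell (t,b): −0.14·ln0.14 = 0.2753
Sum = 1.465 nats.

1.465 nats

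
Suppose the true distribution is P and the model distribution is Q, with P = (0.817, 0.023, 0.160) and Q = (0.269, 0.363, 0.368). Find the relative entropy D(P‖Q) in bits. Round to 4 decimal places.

D(P‖Q) = Σ p·log₂(p/q).
  0.817·log₂(0.817/0.269) = 1.30943
  0.023·log₂(0.023/0.363) = -0.09155
  0.160·log₂(0.160/0.368) = -0.19226
D(P‖Q) = 1.0256 bits.

1.0256 bits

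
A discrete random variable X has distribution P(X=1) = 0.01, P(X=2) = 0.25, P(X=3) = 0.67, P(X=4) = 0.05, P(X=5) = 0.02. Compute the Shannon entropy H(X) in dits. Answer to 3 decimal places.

0.386 dits

H(X) = −Σ p·log₁₀ p.
  −(0.01)·log₁₀(0.01) = 0.0200
  −(0.25)·log₁₀(0.25) = 0.1505
  −(0.67)·log₁₀(0.67) = 0.1165
  −(0.05)·log₁₀(0.05) = 0.0651
  −(0.02)·log₁₀(0.02) = 0.0340
Sum: 0.0200 + 0.1505 + 0.1165 + 0.0651 + 0.0340 = 0.386 dits.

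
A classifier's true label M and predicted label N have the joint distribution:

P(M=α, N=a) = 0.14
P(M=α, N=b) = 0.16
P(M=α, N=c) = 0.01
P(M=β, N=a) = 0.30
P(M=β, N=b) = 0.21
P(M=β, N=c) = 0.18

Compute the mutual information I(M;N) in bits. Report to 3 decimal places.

Marginals: p(M) = (0.3100, 0.6900), p(N) = (0.4400, 0.3700, 0.1900).
I(M;N) = Σ p(x,y)·log₂[p(x,y)/(p(x)p(y))].
  (α,a): 0.14·log₂(1.0264) = 0.0053
  (α,b): 0.16·log₂(1.3949) = 0.0768
  (α,c): 0.01·log₂(0.1698) = -0.0256
  (β,a): 0.30·log₂(0.9881) = -0.0052
  (β,b): 0.21·log₂(0.8226) = -0.0592
  (β,c): 0.18·log₂(1.3730) = 0.0823
Sum = 0.074 bits.

0.074 bits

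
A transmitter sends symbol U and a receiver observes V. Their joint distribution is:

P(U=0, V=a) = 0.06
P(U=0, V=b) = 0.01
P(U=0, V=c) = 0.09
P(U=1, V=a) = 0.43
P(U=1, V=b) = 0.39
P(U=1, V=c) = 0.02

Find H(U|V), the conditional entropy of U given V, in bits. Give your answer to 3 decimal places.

Chain rule: H(U|V) = H(U,V) − H(V).
Marginals: p(U) = (0.1600, 0.8400), p(V) = (0.4900, 0.4000, 0.1100).
H(U,V) = 1.7889 bits; H(V) = 1.3833 bits.
H(U|V) = 1.7889 − 1.3833 = 0.406 bits.

0.406 bits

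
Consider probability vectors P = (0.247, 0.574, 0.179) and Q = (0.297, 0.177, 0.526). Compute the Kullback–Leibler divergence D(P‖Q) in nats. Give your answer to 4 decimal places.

0.4368 nats

D(P‖Q) = Σ p·ln(p/q).
  0.247·ln(0.247/0.297) = -0.04553
  0.574·ln(0.574/0.177) = 0.67530
  0.179·ln(0.179/0.526) = -0.19295
D(P‖Q) = 0.4368 nats.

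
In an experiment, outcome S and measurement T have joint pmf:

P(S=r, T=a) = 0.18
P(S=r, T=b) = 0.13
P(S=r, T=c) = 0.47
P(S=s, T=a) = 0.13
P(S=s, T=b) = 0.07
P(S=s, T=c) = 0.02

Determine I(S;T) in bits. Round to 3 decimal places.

Marginals: p(S) = (0.7800, 0.2200), p(T) = (0.3100, 0.2000, 0.4900).
I(S;T) = Σ p(x,y)·log₂[p(x,y)/(p(x)p(y))].
  (r,a): 0.18·log₂(0.7444) = -0.0766
  (r,b): 0.13·log₂(0.8333) = -0.0342
  (r,c): 0.47·log₂(1.2297) = 0.1402
  (s,a): 0.13·log₂(1.9062) = 0.1210
  (s,b): 0.07·log₂(1.5909) = 0.0469
  (s,c): 0.02·log₂(0.1855) = -0.0486
Sum = 0.149 bits.

0.149 bits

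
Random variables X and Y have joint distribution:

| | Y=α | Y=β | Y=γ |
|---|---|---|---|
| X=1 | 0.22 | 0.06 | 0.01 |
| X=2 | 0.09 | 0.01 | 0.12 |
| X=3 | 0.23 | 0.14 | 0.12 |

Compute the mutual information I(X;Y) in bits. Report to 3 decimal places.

Marginals: p(X) = (0.2900, 0.2200, 0.4900), p(Y) = (0.5400, 0.2100, 0.2500).
I(X;Y) = Σ p(x,y)·log₂[p(x,y)/(p(x)p(y))].
  (1,α): 0.22·log₂(1.4049) = 0.1079
  (1,β): 0.06·log₂(0.9852) = -0.0013
  (1,γ): 0.01·log₂(0.1379) = -0.0286
  (2,α): 0.09·log₂(0.7576) = -0.0360
  (2,β): 0.01·log₂(0.2165) = -0.0221
  (2,γ): 0.12·log₂(2.1818) = 0.1351
  (3,α): 0.23·log₂(0.8692) = -0.0465
  (3,β): 0.14·log₂(1.3605) = 0.0622
  (3,γ): 0.12·log₂(0.9796) = -0.0036
Sum = 0.167 bits.

0.167 bits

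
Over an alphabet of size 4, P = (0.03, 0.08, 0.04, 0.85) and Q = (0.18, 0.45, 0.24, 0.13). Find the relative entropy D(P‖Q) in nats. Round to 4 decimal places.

D(P‖Q) = Σ p·ln(p/q).
  0.03·ln(0.03/0.18) = -0.05375
  0.08·ln(0.08/0.45) = -0.13818
  0.04·ln(0.04/0.24) = -0.07167
  0.85·ln(0.85/0.13) = 1.59605
D(P‖Q) = 1.3324 nats.

1.3324 nats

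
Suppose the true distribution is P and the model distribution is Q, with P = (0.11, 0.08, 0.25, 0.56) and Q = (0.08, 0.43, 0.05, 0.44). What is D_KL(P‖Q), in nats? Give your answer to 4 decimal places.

0.4379 nats

D(P‖Q) = Σ p·ln(p/q).
  0.11·ln(0.11/0.08) = 0.03503
  0.08·ln(0.08/0.43) = -0.13454
  0.25·ln(0.25/0.05) = 0.40236
  0.56·ln(0.56/0.44) = 0.13505
D(P‖Q) = 0.4379 nats.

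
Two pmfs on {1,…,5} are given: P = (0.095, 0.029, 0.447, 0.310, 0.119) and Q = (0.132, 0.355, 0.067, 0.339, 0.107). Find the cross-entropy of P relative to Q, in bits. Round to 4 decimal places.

H(P,Q) = −Σ p·log₂ q.
  −0.095·log₂(0.132) = 0.27753
  −0.029·log₂(0.355) = 0.04333
  −0.447·log₂(0.067) = 1.74316
  −0.310·log₂(0.339) = 0.48380
  −0.119·log₂(0.107) = 0.38369
H(P,Q) = 2.9315 bits.

2.9315 bits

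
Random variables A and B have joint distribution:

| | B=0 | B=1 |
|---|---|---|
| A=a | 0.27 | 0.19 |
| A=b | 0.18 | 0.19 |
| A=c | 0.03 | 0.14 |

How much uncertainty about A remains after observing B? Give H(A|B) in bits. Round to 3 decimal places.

1.416 bits

Marginals: p(A) = (0.4600, 0.3700, 0.1700), p(B) = (0.4800, 0.5200).
H(A|B) = Σ p(B) · H(A|B=·).
  B=0: p=0.4800, H(A|B=0) = 1.2476
  B=1: p=0.5200, H(A|B=1) = 1.5711
Weighted sum = 1.416 bits.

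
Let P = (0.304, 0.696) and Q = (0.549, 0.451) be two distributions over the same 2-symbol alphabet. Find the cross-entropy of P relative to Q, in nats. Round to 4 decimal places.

H(P,Q) = −Σ p·ln q.
  −0.304·ln(0.549) = 0.18230
  −0.696·ln(0.451) = 0.55422
H(P,Q) = 0.7365 nats.

0.7365 nats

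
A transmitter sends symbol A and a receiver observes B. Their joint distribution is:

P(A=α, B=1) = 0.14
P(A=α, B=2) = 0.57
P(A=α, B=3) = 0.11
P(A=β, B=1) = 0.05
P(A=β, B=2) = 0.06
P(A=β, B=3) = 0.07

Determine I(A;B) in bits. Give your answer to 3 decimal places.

Marginals: p(A) = (0.8200, 0.1800), p(B) = (0.1900, 0.6300, 0.1800).
I(A;B) = Σ p(x,y)·log₂[p(x,y)/(p(x)p(y))].
  (α,1): 0.14·log₂(0.8986) = -0.0216
  (α,2): 0.57·log₂(1.1034) = 0.0809
  (α,3): 0.11·log₂(0.7453) = -0.0467
  (β,1): 0.05·log₂(1.4620) = 0.0274
  (β,2): 0.06·log₂(0.5291) = -0.0551
  (β,3): 0.07·log₂(2.1605) = 0.0778
Sum = 0.063 bits.

0.063 bits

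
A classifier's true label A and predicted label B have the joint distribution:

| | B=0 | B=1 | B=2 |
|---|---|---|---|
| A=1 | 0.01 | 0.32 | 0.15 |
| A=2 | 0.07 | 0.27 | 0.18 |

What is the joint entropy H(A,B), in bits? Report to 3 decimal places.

2.227 bits

H(A,B) = −Σ p(x,y)·log₂ p(x,y) over all 6 cells.
  cell (1,0): −0.01·log₂0.01 = 0.0664
  cell (1,1): −0.32·log₂0.32 = 0.5260
  cell (1,2): −0.15·log₂0.15 = 0.4105
  cell (2,0): −0.07·log₂0.07 = 0.2686
  cell (2,1): −0.27·log₂0.27 = 0.5100
  cell (2,2): −0.18·log₂0.18 = 0.4453
Sum = 2.227 bits.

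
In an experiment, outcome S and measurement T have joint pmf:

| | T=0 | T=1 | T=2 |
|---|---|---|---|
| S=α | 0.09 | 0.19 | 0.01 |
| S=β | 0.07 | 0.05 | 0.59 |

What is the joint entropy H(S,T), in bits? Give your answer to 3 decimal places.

H(S,T) = −Σ p(x,y)·log₂ p(x,y) over all 6 cells.
  cell (α,0): −0.09·log₂0.09 = 0.3127
  cell (α,1): −0.19·log₂0.19 = 0.4552
  cell (α,2): −0.01·log₂0.01 = 0.0664
  cell (β,0): −0.07·log₂0.07 = 0.2686
  cell (β,1): −0.05·log₂0.05 = 0.2161
  cell (β,2): −0.59·log₂0.59 = 0.4491
Sum = 1.768 bits.

1.768 bits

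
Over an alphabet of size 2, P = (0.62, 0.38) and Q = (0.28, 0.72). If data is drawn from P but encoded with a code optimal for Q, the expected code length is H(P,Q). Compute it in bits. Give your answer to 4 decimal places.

1.3187 bits

H(P,Q) = −Σ p·log₂ q.
  −0.62·log₂(0.28) = 1.13863
  −0.38·log₂(0.72) = 0.18009
H(P,Q) = 1.3187 bits.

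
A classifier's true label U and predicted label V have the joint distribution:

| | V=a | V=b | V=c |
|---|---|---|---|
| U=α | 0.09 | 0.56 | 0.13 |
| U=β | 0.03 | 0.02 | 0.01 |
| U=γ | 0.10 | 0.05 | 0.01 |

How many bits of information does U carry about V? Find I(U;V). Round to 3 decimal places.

Marginals: p(U) = (0.7800, 0.0600, 0.1600), p(V) = (0.2200, 0.6300, 0.1500).
I(U;V) = H(U) + H(V) − H(U,V).
H(U) = 0.9461, H(V) = 1.3111, H(U,V) = 2.1095.
I(U;V) = 0.9461 + 1.3111 − 2.1095 = 0.148 bits.

0.148 bits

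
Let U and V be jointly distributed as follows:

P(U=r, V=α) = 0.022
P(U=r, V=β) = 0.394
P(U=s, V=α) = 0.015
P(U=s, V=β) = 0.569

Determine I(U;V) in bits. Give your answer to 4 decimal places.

0.0036 bits

Marginals: p(U) = (0.4160, 0.5840), p(V) = (0.0370, 0.9630).
I(U;V) = H(U) + H(V) − H(U,V).
H(U) = 0.9795, H(V) = 0.2284, H(U,V) = 1.2043.
I(U;V) = 0.9795 + 0.2284 − 1.2043 = 0.0036 bits.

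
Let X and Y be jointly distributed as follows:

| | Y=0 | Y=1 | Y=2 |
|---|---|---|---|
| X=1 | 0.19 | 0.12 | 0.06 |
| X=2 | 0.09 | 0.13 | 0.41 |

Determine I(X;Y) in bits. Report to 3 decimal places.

Marginals: p(X) = (0.3700, 0.6300), p(Y) = (0.2800, 0.2500, 0.4700).
I(X;Y) = Σ p(x,y)·log₂[p(x,y)/(p(x)p(y))].
  (1,0): 0.19·log₂(1.8340) = 0.1662
  (1,1): 0.12·log₂(1.2973) = 0.0451
  (1,2): 0.06·log₂(0.3450) = -0.0921
  (2,0): 0.09·log₂(0.5102) = -0.0874
  (2,1): 0.13·log₂(0.8254) = -0.0360
  (2,2): 0.41·log₂(1.3847) = 0.1925
Sum = 0.188 bits.

0.188 bits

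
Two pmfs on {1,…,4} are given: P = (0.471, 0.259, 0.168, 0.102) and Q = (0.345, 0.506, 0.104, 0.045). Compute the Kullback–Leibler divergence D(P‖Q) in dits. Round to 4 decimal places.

D(P‖Q) = Σ p·log₁₀(p/q).
  0.471·log₁₀(0.471/0.345) = 0.06368
  0.259·log₁₀(0.259/0.506) = -0.07533
  0.168·log₁₀(0.168/0.104) = 0.03499
  0.102·log₁₀(0.102/0.045) = 0.03625
D(P‖Q) = 0.0596 dits.

0.0596 dits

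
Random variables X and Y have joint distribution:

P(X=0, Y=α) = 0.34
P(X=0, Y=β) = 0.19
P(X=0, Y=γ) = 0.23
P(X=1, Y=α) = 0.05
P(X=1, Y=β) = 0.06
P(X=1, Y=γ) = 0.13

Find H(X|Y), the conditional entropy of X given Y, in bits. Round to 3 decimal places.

0.754 bits

Chain rule: H(X|Y) = H(X,Y) − H(Y).
Marginals: p(X) = (0.7600, 0.2400), p(Y) = (0.3900, 0.2500, 0.3600).
H(X,Y) = 2.3143 bits; H(Y) = 1.5604 bits.
H(X|Y) = 2.3143 − 1.5604 = 0.754 bits.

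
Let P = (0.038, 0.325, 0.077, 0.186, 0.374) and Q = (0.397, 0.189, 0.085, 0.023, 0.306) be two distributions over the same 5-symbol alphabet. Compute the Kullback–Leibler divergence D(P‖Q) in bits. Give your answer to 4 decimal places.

0.7837 bits

D(P‖Q) = Σ p·log₂(p/q).
  0.038·log₂(0.038/0.397) = -0.12863
  0.325·log₂(0.325/0.189) = 0.25417
  0.077·log₂(0.077/0.085) = -0.01098
  0.186·log₂(0.186/0.023) = 0.56090
  0.374·log₂(0.374/0.306) = 0.10828
D(P‖Q) = 0.7837 bits.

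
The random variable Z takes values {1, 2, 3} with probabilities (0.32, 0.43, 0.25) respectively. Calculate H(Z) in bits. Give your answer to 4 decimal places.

1.5496 bits

H(Z) = −Σ p·log₂ p.
  −(0.32)·log₂(0.32) = 0.52603
  −(0.43)·log₂(0.43) = 0.52356
  −(0.25)·log₂(0.25) = 0.50000
Sum: 0.52603 + 0.52356 + 0.50000 = 1.5496 bits.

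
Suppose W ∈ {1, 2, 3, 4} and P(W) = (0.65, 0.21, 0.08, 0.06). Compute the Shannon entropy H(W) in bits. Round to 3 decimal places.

H(W) = −Σ p·log₂ p.
  −(0.65)·log₂(0.65) = 0.4040
  −(0.21)·log₂(0.21) = 0.4728
  −(0.08)·log₂(0.08) = 0.2915
  −(0.06)·log₂(0.06) = 0.2435
Sum: 0.4040 + 0.4728 + 0.2915 + 0.2435 = 1.412 bits.

1.412 bits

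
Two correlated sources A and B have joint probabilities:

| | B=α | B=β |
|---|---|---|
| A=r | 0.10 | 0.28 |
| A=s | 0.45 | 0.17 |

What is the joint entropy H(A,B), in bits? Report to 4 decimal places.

H(A,B) = −Σ p(x,y)·log₂ p(x,y) over all 4 cells.
  cell (r,α): −0.10·log₂0.10 = 0.33219
  cell (r,β): −0.28·log₂0.28 = 0.51422
  cell (s,α): −0.45·log₂0.45 = 0.51840
  cell (s,β): −0.17·log₂0.17 = 0.43459
Sum = 1.7994 bits.

1.7994 bits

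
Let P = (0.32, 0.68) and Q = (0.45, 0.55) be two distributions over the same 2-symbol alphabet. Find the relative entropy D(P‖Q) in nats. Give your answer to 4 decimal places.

0.0352 nats

D(P‖Q) = Σ p·ln(p/q).
  0.32·ln(0.32/0.45) = -0.10910
  0.68·ln(0.68/0.55) = 0.14428
D(P‖Q) = 0.0352 nats.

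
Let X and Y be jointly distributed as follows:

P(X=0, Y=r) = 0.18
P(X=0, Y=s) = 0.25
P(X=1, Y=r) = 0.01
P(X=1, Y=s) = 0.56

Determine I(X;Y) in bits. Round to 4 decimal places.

Marginals: p(X) = (0.4300, 0.5700), p(Y) = (0.1900, 0.8100).
I(X;Y) = Σ p(x,y)·log₂[p(x,y)/(p(x)p(y))].
  (0,r): 0.18·log₂(2.2032) = 0.20513
  (0,s): 0.25·log₂(0.7178) = -0.11960
  (1,r): 0.01·log₂(0.0923) = -0.03437
  (1,s): 0.56·log₂(1.2129) = 0.15594
Sum = 0.2071 bits.

0.2071 bits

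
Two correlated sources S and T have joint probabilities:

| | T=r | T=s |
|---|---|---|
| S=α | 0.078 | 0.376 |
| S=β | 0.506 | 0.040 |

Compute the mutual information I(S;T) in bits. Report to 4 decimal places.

0.4727 bits

Marginals: p(S) = (0.4540, 0.5460), p(T) = (0.5840, 0.4160).
I(S;T) = H(S) + H(T) − H(S,T).
H(S) = 0.9939, H(T) = 0.9795, H(S,T) = 1.5007.
I(S;T) = 0.9939 + 0.9795 − 1.5007 = 0.4727 bits.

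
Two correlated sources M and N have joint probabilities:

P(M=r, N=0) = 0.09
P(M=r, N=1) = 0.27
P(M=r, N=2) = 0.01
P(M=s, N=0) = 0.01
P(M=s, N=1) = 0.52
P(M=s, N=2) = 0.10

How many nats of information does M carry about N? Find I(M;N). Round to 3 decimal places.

0.086 nats

Marginals: p(M) = (0.3700, 0.6300), p(N) = (0.1000, 0.7900, 0.1100).
I(M;N) = H(M) + H(N) − H(M,N).
H(M) = 0.6590, H(N) = 0.6593, H(M,N) = 1.2326.
I(M;N) = 0.6590 + 0.6593 − 1.2326 = 0.086 nats.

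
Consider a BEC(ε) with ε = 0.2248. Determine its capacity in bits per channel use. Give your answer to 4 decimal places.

Binary erasure channel: capacity C = 1 − ε.
C = 1 − 0.2248 = 0.7752 bits per channel use.

0.7752 bits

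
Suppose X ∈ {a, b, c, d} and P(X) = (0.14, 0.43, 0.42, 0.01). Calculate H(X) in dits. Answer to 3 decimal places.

H(X) = −Σ p·log₁₀ p.
  −(0.14)·log₁₀(0.14) = 0.1195
  −(0.43)·log₁₀(0.43) = 0.1576
  −(0.42)·log₁₀(0.42) = 0.1582
  −(0.01)·log₁₀(0.01) = 0.0200
Sum: 0.1195 + 0.1576 + 0.1582 + 0.0200 = 0.455 dits.

0.455 dits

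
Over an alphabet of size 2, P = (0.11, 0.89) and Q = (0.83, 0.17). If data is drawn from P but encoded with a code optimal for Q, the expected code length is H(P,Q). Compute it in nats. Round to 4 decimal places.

H(P,Q) = −Σ p·ln q.
  −0.11·ln(0.83) = 0.02050
  −0.89·ln(0.17) = 1.57704
H(P,Q) = 1.5975 nats.

1.5975 nats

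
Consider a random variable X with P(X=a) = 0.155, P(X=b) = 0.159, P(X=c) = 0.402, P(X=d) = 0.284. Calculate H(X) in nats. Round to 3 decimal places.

1.305 nats

H(X) = −Σ p·ln p.
  −(0.155)·ln(0.155) = 0.2890
  −(0.159)·ln(0.159) = 0.2924
  −(0.402)·ln(0.402) = 0.3663
  −(0.284)·ln(0.284) = 0.3575
Sum: 0.2890 + 0.2924 + 0.3663 + 0.3575 = 1.305 nats.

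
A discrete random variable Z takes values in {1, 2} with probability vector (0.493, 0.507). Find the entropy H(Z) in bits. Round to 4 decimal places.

H(Z) = −Σ p·log₂ p.
  −(0.493)·log₂(0.493) = 0.50303
  −(0.507)·log₂(0.507) = 0.49683
Sum: 0.50303 + 0.49683 = 0.9999 bits.

0.9999 bits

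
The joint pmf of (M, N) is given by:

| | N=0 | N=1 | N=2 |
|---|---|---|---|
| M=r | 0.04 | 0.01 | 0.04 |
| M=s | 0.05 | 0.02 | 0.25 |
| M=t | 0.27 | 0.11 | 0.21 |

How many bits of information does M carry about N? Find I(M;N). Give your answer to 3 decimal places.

0.115 bits

Marginals: p(M) = (0.0900, 0.3200, 0.5900), p(N) = (0.3600, 0.1400, 0.5000).
I(M;N) = H(M) + H(N) − H(M,N).
H(M) = 1.2878, H(N) = 1.4277, H(M,N) = 2.6001.
I(M;N) = 1.2878 + 1.4277 − 2.6001 = 0.115 bits.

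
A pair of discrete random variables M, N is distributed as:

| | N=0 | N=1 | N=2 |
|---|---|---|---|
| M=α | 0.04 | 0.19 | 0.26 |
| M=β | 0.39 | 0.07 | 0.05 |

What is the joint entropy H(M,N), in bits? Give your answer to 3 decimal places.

H(M,N) = −Σ p(x,y)·log₂ p(x,y) over all 6 cells.
  cell (α,0): −0.04·log₂0.04 = 0.1858
  cell (α,1): −0.19·log₂0.19 = 0.4552
  cell (α,2): −0.26·log₂0.26 = 0.5053
  cell (β,0): −0.39·log₂0.39 = 0.5298
  cell (β,1): −0.07·log₂0.07 = 0.2686
  cell (β,2): −0.05·log₂0.05 = 0.2161
Sum = 2.161 bits.

2.161 bits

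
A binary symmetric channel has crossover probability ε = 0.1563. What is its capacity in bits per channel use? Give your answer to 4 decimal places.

Binary symmetric channel: C = 1 − h₂(ε) where h₂ is the binary entropy function.
h₂(0.1563) = −0.1563·log₂0.1563 − 0.8437·log₂0.8437 = 0.6254.
C = 1 − 0.6254 = 0.3746 bits per channel use.

0.3746 bits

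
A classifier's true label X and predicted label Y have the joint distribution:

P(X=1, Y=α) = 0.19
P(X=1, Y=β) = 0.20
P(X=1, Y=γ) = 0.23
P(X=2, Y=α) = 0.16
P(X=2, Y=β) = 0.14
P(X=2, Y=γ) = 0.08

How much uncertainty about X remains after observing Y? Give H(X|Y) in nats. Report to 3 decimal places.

0.649 nats

Chain rule: H(X|Y) = H(X,Y) − H(Y).
Marginals: p(X) = (0.6200, 0.3800), p(Y) = (0.3500, 0.3400, 0.3100).
H(X,Y) = 1.7460 nats; H(Y) = 1.0973 nats.
H(X|Y) = 1.7460 − 1.0973 = 0.649 nats.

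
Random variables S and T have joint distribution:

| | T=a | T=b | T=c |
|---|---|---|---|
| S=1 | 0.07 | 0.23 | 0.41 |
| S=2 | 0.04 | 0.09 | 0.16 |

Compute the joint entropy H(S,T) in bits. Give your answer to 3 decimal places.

2.205 bits

H(S,T) = −Σ p(x,y)·log₂ p(x,y) over all 6 cells.
  cell (1,a): −0.07·log₂0.07 = 0.2686
  cell (1,b): −0.23·log₂0.23 = 0.4877
  cell (1,c): −0.41·log₂0.41 = 0.5274
  cell (2,a): −0.04·log₂0.04 = 0.1858
  cell (2,b): −0.09·log₂0.09 = 0.3127
  cell (2,c): −0.16·log₂0.16 = 0.4230
Sum = 2.205 bits.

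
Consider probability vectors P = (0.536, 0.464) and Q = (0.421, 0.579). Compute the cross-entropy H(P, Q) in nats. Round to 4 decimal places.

0.7173 nats

H(P,Q) = −Σ p·ln q.
  −0.536·ln(0.421) = 0.46371
  −0.464·ln(0.579) = 0.25355
H(P,Q) = 0.7173 nats.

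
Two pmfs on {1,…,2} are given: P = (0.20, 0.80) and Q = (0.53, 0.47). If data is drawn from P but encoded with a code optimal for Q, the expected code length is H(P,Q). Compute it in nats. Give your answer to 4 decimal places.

0.7310 nats

H(P,Q) = −Σ p·ln q.
  −0.20·ln(0.53) = 0.12698
  −0.80·ln(0.47) = 0.60402
H(P,Q) = 0.7310 nats.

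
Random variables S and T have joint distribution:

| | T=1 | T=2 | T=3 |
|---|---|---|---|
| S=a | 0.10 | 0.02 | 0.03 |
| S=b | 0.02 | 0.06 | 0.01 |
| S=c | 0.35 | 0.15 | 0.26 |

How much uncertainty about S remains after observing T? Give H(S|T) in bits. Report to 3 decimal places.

Marginals: p(S) = (0.1500, 0.0900, 0.7600), p(T) = (0.4700, 0.2300, 0.3000).
H(S|T) = Σ p(T) · H(S|T=·).
  T=1: p=0.4700, H(S|T=1) = 0.9856
  T=2: p=0.2300, H(S|T=2) = 1.2143
  T=3: p=0.3000, H(S|T=3) = 0.6747
Weighted sum = 0.945 bits.

0.945 bits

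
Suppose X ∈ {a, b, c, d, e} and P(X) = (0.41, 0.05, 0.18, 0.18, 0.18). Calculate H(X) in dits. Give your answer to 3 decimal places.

H(X) = −Σ p·log₁₀ p.
  −(0.41)·log₁₀(0.41) = 0.1588
  −(0.05)·log₁₀(0.05) = 0.0651
  −(0.18)·log₁₀(0.18) = 0.1341
  −(0.18)·log₁₀(0.18) = 0.1341
  −(0.18)·log₁₀(0.18) = 0.1341
Sum: 0.1588 + 0.0651 + 0.1341 + 0.1341 + 0.1341 = 0.626 dits.

0.626 dits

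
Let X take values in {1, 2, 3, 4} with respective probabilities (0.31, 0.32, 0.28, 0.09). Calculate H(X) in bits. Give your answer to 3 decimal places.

H(X) = −Σ p·log₂ p.
  −(0.31)·log₂(0.31) = 0.5238
  −(0.32)·log₂(0.32) = 0.5260
  −(0.28)·log₂(0.28) = 0.5142
  −(0.09)·log₂(0.09) = 0.3127
Sum: 0.5238 + 0.5260 + 0.5142 + 0.3127 = 1.877 bits.

1.877 bits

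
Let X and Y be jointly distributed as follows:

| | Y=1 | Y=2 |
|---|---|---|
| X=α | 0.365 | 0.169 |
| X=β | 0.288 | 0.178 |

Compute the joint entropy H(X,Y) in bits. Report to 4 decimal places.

H(X,Y) = −Σ p(x,y)·log₂ p(x,y) over all 4 cells.
  cell (α,1): −0.365·log₂0.365 = 0.53072
  cell (α,2): −0.169·log₂0.169 = 0.43347
  cell (β,1): −0.288·log₂0.288 = 0.51721
  cell (β,2): −0.178·log₂0.178 = 0.44323
Sum = 1.9246 bits.

1.9246 bits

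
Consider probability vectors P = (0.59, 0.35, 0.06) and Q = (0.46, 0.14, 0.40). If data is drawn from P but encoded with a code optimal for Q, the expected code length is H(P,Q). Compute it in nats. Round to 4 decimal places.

H(P,Q) = −Σ p·ln q.
  −0.59·ln(0.46) = 0.45815
  −0.35·ln(0.14) = 0.68814
  −0.06·ln(0.40) = 0.05498
H(P,Q) = 1.2013 nats.

1.2013 nats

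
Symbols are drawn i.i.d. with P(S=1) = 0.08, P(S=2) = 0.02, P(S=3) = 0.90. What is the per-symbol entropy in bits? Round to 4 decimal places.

0.5412 bits

H(S) = −Σ p·log₂ p.
  −(0.08)·log₂(0.08) = 0.29151
  −(0.02)·log₂(0.02) = 0.11288
  −(0.90)·log₂(0.90) = 0.13680
Sum: 0.29151 + 0.11288 + 0.13680 = 0.5412 bits.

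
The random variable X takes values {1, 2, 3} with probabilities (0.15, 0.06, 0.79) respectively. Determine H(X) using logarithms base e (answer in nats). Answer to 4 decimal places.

0.6396 nats

H(X) = −Σ p·ln p.
  −(0.15)·ln(0.15) = 0.28457
  −(0.06)·ln(0.06) = 0.16880
  −(0.79)·ln(0.79) = 0.18622
Sum: 0.28457 + 0.16880 + 0.18622 = 0.6396 nats.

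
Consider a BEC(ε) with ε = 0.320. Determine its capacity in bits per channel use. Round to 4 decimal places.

0.6800 bits

Binary erasure channel: capacity C = 1 − ε.
C = 1 − 0.320 = 0.6800 bits per channel use.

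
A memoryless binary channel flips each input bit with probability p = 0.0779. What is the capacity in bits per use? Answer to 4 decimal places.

Binary symmetric channel: C = 1 − h₂(ε) where h₂ is the binary entropy function.
h₂(0.0779) = −0.0779·log₂0.0779 − 0.9221·log₂0.9221 = 0.3947.
C = 1 − 0.3947 = 0.6053 bits per channel use.

0.6053 bits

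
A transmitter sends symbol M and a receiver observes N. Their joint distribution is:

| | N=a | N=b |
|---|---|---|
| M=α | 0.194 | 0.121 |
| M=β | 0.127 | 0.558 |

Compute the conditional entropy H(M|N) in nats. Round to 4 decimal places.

Marginals: p(M) = (0.3150, 0.6850), p(N) = (0.3210, 0.6790).
H(M|N) = Σ p(N) · H(M|N=·).
  N=a: p=0.3210, H(M|N=a) = 0.6712
  N=b: p=0.6790, H(M|N=b) = 0.4687
Weighted sum = 0.5337 nats.

0.5337 nats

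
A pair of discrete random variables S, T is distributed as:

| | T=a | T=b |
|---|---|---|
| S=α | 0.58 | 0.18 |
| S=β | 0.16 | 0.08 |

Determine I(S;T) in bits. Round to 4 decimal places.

0.0061 bits

Marginals: p(S) = (0.7600, 0.2400), p(T) = (0.7400, 0.2600).
I(S;T) = Σ p(x,y)·log₂[p(x,y)/(p(x)p(y))].
  (α,a): 0.58·log₂(1.0313) = 0.02578
  (α,b): 0.18·log₂(0.9109) = -0.02423
  (β,a): 0.16·log₂(0.9009) = -0.02409
  (β,b): 0.08·log₂(1.2821) = 0.02868
Sum = 0.0061 bits.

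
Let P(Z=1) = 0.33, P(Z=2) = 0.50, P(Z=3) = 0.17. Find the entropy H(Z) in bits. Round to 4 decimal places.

1.4624 bits

H(Z) = −Σ p·log₂ p.
  −(0.33)·log₂(0.33) = 0.52782
  −(0.50)·log₂(0.50) = 0.50000
  −(0.17)·log₂(0.17) = 0.43459
Sum: 0.52782 + 0.50000 + 0.43459 = 1.4624 bits.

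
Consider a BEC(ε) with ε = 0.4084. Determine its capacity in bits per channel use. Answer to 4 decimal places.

Binary erasure channel: capacity C = 1 − ε.
C = 1 − 0.4084 = 0.5916 bits per channel use.

0.5916 bits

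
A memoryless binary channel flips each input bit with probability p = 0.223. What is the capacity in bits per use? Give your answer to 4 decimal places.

0.2344 bits

Binary symmetric channel: C = 1 − h₂(ε) where h₂ is the binary entropy function.
h₂(0.223) = −0.223·log₂0.223 − 0.777·log₂0.777 = 0.7656.
C = 1 − 0.7656 = 0.2344 bits per channel use.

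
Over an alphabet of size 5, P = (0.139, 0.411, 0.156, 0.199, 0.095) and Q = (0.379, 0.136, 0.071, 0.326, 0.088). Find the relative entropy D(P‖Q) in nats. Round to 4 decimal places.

D(P‖Q) = Σ p·ln(p/q).
  0.139·ln(0.139/0.379) = -0.13943
  0.411·ln(0.411/0.136) = 0.45454
  0.156·ln(0.156/0.071) = 0.12280
  0.199·ln(0.199/0.326) = -0.09822
  0.095·ln(0.095/0.088) = 0.00727
D(P‖Q) = 0.3470 nats.

0.3470 nats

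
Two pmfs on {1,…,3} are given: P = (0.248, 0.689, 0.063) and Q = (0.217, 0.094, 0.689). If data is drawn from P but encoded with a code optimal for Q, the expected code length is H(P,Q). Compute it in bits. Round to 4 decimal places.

2.9308 bits

H(P,Q) = −Σ p·log₂ q.
  −0.248·log₂(0.217) = 0.54665
  −0.689·log₂(0.094) = 2.35031
  −0.063·log₂(0.689) = 0.03386
H(P,Q) = 2.9308 bits.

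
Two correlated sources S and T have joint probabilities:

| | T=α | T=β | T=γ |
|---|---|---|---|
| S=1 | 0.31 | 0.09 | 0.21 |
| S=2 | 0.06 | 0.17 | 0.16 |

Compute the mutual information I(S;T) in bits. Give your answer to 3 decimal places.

0.121 bits

Marginals: p(S) = (0.6100, 0.3900), p(T) = (0.3700, 0.2600, 0.3700).
I(S;T) = H(S) + H(T) − H(S,T).
H(S) = 0.9648, H(T) = 1.5667, H(S,T) = 2.4104.
I(S;T) = 0.9648 + 1.5667 − 2.4104 = 0.121 bits.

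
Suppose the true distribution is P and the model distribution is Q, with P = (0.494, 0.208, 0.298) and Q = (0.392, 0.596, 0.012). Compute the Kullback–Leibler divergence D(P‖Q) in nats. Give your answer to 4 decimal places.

D(P‖Q) = Σ p·ln(p/q).
  0.494·ln(0.494/0.392) = 0.11425
  0.208·ln(0.208/0.596) = -0.21896
  0.298·ln(0.298/0.012) = 0.95723
D(P‖Q) = 0.8525 nats.

0.8525 nats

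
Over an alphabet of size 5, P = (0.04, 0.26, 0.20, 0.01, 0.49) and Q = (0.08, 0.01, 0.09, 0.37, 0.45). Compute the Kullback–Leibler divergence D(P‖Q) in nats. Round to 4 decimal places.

D(P‖Q) = Σ p·ln(p/q).
  0.04·ln(0.04/0.08) = -0.02773
  0.26·ln(0.26/0.01) = 0.84711
  0.20·ln(0.20/0.09) = 0.15970
  0.01·ln(0.01/0.37) = -0.03611
  0.49·ln(0.49/0.45) = 0.04173
D(P‖Q) = 0.9847 nats.

0.9847 nats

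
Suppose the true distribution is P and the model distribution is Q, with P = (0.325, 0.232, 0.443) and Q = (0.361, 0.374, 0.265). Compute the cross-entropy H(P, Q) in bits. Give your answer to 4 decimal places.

1.6557 bits

H(P,Q) = −Σ p·log₂ q.
  −0.325·log₂(0.361) = 0.47773
  −0.232·log₂(0.374) = 0.32918
  −0.443·log₂(0.265) = 0.84876
H(P,Q) = 1.6557 bits.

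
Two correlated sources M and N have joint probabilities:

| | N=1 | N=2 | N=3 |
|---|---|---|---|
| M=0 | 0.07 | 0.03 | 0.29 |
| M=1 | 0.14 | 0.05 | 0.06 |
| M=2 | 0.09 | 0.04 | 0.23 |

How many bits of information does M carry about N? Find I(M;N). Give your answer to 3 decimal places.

Marginals: p(M) = (0.3900, 0.2500, 0.3600), p(N) = (0.3000, 0.1200, 0.5800).
I(M;N) = H(M) + H(N) − H(M,N).
H(M) = 1.5604, H(N) = 1.3440, H(M,N) = 2.7810.
I(M;N) = 1.5604 + 1.3440 − 2.7810 = 0.123 bits.

0.123 bits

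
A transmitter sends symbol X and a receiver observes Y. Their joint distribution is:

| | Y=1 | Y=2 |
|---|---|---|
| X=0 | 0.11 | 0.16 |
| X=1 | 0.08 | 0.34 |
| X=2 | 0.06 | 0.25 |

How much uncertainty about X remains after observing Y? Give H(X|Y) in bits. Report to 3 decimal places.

Marginals: p(X) = (0.2700, 0.4200, 0.3100), p(Y) = (0.2500, 0.7500).
H(X|Y) = Σ p(Y) · H(X|Y=·).
  Y=1: p=0.2500, H(X|Y=1) = 1.5413
  Y=2: p=0.7500, H(X|Y=2) = 1.5212
Weighted sum = 1.526 bits.

1.526 bits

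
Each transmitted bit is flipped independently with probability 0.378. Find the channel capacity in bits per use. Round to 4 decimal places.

0.0434 bits

Binary symmetric channel: C = 1 − h₂(ε) where h₂ is the binary entropy function.
h₂(0.378) = −0.378·log₂0.378 − 0.622·log₂0.622 = 0.9566.
C = 1 − 0.9566 = 0.0434 bits per channel use.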